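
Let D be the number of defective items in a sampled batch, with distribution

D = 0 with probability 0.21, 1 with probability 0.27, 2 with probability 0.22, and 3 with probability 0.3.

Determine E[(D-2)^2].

1.41

E[(D-2)^2] = Σ (d-2)^2·P(D=d)
 = 4·0.21 + 1·0.27 + 0·0.22 + 1·0.3
 = 0.84 + 0.27 + 0 + 0.3
 = 1.41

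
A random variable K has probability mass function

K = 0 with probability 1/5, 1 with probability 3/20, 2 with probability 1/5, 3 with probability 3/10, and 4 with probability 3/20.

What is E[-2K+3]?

E[-2K+3] = Σ (-2k+3)·P(K=k)
 = 3·1/5 + 1·3/20 + (-1)·1/5 + (-3)·3/10 + (-5)·3/20
 = 3/5 + 3/20 + (-1/5) + (-9/10) + (-3/4)
 = -11/10

-1.1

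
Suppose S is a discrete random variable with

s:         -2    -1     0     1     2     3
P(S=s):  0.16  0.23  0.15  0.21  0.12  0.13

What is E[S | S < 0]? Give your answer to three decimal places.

P(S < 0) = 0.16 + 0.23 = 0.39.
E[S | S < 0] = [(-2)·0.16 + (-1)·0.23] / 0.39
 = -0.55 / 0.39
 = -55/39

-1.410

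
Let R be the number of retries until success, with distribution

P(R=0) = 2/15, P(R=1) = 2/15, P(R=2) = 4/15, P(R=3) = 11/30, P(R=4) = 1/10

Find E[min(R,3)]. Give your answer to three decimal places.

E[min(R,3)] = Σ min(r,3)·P(R=r)
 = 0·2/15 + 1·2/15 + 2·4/15 + 3·11/30 + 3·1/10
 = 0 + 2/15 + 8/15 + 11/10 + 3/10
 = 31/15

2.067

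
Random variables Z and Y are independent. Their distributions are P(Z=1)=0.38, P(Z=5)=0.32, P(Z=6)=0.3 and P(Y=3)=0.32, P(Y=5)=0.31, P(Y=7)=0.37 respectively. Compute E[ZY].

E[ZY] = Σ_z Σ_y zy · P(Z=z)P(Y=y)
 = 3·0.1216 + 5·0.1178 + 7·0.1406 + 15·0.1024 + 25·0.0992 + 35·0.1184 + 18·0.096 + 30·0.093 + 42·0.111
 = 0.3648 + 0.589 + 0.9842 + 1.536 + 2.48 + 4.144 + 1.728 + 2.79 + 4.662
 = 19.278

19.278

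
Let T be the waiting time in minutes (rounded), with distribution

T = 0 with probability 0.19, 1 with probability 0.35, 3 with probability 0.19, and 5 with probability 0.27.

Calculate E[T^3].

39.23

E[T^3] = Σ t^3·P(T=t)
 = 0·0.19 + 1·0.35 + 27·0.19 + 125·0.27
 = 0 + 0.35 + 5.13 + 33.75
 = 39.23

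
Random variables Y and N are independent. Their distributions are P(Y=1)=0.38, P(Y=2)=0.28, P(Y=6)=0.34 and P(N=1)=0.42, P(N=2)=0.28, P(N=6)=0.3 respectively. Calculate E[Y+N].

E[Y+N] = Σ_y Σ_n (y+n) · P(Y=y)P(N=n)
 = 2·0.1596 + 3·0.1064 + 7·0.114 + 3·0.1176 + 4·0.0784 + 8·0.084 + 7·0.1428 + 8·0.0952 + 12·0.102
 = 0.3192 + 0.3192 + 0.798 + 0.3528 + 0.3136 + 0.672 + 0.9996 + 0.7616 + 1.224
 = 5.76

5.76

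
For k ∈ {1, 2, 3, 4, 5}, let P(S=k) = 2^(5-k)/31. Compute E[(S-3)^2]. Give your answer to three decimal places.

E[(S-3)^2] = Σ (s-3)^2·P(S=s)
 = 4·16/31 + 1·8/31 + 0·4/31 + 1·2/31 + 4·1/31
 = 64/31 + 8/31 + 0 + 2/31 + 4/31
 = 78/31

2.516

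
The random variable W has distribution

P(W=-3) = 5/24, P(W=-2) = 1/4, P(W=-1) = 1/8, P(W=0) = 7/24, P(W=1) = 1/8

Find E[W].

E[W] = Σ w·P(W=w)
 = (-3)·5/24 + (-2)·1/4 + (-1)·1/8 + 0·7/24 + 1·1/8
 = (-5/8) + (-1/2) + (-1/8) + 0 + 1/8
 = -9/8

-1.125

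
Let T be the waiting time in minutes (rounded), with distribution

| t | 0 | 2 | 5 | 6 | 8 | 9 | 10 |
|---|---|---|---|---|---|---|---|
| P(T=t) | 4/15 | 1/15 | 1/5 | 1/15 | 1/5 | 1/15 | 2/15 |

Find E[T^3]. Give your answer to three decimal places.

E[T^3] = Σ t^3·P(T=t)
 = 0·4/15 + 8·1/15 + 125·1/5 + 216·1/15 + 512·1/5 + 729·1/15 + 1000·2/15
 = 0 + 8/15 + 25 + 72/5 + 512/5 + 243/5 + 400/3
 = 4864/15

324.267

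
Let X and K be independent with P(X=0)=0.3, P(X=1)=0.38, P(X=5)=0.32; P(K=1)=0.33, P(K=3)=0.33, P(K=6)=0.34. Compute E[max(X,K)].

3.9936

E[max(X,K)] = Σ_x Σ_k max(x,k) · P(X=x)P(K=k)
 = 1·0.099 + 3·0.099 + 6·0.102 + 1·0.1254 + 3·0.1254 + 6·0.1292 + 5·0.1056 + 5·0.1056 + 6·0.1088
 = 0.099 + 0.297 + 0.612 + 0.1254 + 0.3762 + 0.7752 + 0.528 + 0.528 + 0.6528
 = 3.9936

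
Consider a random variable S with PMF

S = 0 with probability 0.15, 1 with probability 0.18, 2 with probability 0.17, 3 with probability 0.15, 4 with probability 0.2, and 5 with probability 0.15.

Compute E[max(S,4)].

4.15

E[max(S,4)] = Σ max(s,4)·P(S=s)
 = 4·0.15 + 4·0.18 + 4·0.17 + 4·0.15 + 4·0.2 + 5·0.15
 = 0.6 + 0.72 + 0.68 + 0.6 + 0.8 + 0.75
 = 4.15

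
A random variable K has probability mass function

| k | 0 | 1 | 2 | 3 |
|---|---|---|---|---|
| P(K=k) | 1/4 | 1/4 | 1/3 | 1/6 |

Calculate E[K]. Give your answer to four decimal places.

E[K] = Σ k·P(K=k)
 = 0·1/4 + 1·1/4 + 2·1/3 + 3·1/6
 = 0 + 1/4 + 2/3 + 1/2
 = 17/12

1.4167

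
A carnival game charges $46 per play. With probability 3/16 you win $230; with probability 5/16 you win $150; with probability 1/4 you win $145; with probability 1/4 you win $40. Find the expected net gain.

90.25

E[payout] = 230·3/16 + 150·5/16 + 145·1/4 + 40·1/4
 = 345/8 + 375/8 + 145/4 + 10
 = 545/4
Net = 545/4 - 46 = 361/4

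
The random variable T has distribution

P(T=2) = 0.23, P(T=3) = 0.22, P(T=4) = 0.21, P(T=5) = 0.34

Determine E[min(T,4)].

3.32

E[min(T,4)] = Σ min(t,4)·P(T=t)
 = 2·0.23 + 3·0.22 + 4·0.21 + 4·0.34
 = 0.46 + 0.66 + 0.84 + 1.36
 = 3.32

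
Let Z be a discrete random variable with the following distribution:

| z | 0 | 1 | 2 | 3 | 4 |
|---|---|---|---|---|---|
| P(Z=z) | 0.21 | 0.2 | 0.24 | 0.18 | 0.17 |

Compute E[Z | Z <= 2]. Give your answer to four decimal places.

1.0462

P(Z <= 2) = 0.21 + 0.2 + 0.24 = 0.65.
E[Z | Z <= 2] = [0·0.21 + 1·0.2 + 2·0.24] / 0.65
 = 0.68 / 0.65
 = 68/65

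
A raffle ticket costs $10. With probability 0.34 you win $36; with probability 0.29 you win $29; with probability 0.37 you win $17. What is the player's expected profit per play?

E[payout] = 36·0.34 + 29·0.29 + 17·0.37
 = 12.24 + 8.41 + 6.29
 = 26.94
Net = 26.94 - 10 = 16.94

16.94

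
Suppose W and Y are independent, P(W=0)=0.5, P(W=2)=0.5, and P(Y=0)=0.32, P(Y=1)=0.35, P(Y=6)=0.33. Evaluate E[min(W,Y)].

0.505

E[min(W,Y)] = Σ_w Σ_y min(w,y) · P(W=w)P(Y=y)
 = 0·0.16 + 0·0.175 + 0·0.165 + 0·0.16 + 1·0.175 + 2·0.165
 = 0 + 0 + 0 + 0 + 0.175 + 0.33
 = 0.505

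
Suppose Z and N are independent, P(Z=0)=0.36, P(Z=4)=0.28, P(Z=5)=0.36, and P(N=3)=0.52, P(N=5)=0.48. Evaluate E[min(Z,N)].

E[min(Z,N)] = Σ_z Σ_n min(z,n) · P(Z=z)P(N=n)
 = 0·0.1872 + 0·0.1728 + 3·0.1456 + 4·0.1344 + 3·0.1872 + 5·0.1728
 = 0 + 0 + 0.4368 + 0.5376 + 0.5616 + 0.864
 = 2.4

2.4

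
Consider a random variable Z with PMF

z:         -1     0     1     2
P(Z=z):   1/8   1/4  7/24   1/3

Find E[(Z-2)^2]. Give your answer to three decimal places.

2.417

E[(Z-2)^2] = Σ (z-2)^2·P(Z=z)
 = 9·1/8 + 4·1/4 + 1·7/24 + 0·1/3
 = 9/8 + 1 + 7/24 + 0
 = 29/12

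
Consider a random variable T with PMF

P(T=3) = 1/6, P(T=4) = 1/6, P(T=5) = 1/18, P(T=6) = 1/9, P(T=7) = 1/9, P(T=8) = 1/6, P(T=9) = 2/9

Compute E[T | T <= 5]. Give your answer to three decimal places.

3.714

P(T <= 5) = 1/6 + 1/6 + 1/18 = 7/18.
E[T | T <= 5] = [3·1/6 + 4·1/6 + 5·1/18] / (7/18)
 = 13/9 / (7/18)
 = 26/7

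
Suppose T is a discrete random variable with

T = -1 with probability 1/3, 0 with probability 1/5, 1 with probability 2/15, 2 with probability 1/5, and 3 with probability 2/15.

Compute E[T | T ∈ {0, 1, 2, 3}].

1.4

P(T ∈ {0, 1, 2, 3}) = 1/5 + 2/15 + 1/5 + 2/15 = 2/3.
E[T | T ∈ {0, 1, 2, 3}] = [0·1/5 + 1·2/15 + 2·1/5 + 3·2/15] / (2/3)
 = 14/15 / (2/3)
 = 7/5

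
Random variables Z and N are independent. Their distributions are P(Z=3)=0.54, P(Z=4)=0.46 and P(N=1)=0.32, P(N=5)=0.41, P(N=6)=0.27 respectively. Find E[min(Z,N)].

E[min(Z,N)] = Σ_z Σ_n min(z,n) · P(Z=z)P(N=n)
 = 1·0.1728 + 3·0.2214 + 3·0.1458 + 1·0.1472 + 4·0.1886 + 4·0.1242
 = 0.1728 + 0.6642 + 0.4374 + 0.1472 + 0.7544 + 0.4968
 = 2.6728

2.6728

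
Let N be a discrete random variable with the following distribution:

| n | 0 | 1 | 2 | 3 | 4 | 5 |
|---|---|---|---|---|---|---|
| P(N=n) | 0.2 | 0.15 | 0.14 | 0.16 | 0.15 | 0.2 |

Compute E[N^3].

40.19

E[N^3] = Σ n^3·P(N=n)
 = 0·0.2 + 1·0.15 + 8·0.14 + 27·0.16 + 64·0.15 + 125·0.2
 = 0 + 0.15 + 1.12 + 4.32 + 9.6 + 25
 = 40.19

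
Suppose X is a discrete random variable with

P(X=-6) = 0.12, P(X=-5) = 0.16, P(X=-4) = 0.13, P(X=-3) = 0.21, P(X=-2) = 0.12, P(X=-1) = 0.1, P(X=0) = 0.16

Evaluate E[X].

E[X] = Σ x·P(X=x)
 = (-6)·0.12 + (-5)·0.16 + (-4)·0.13 + (-3)·0.21 + (-2)·0.12 + (-1)·0.1 + 0·0.16
 = (-0.72) + (-0.8) + (-0.52) + (-0.63) + (-0.24) + (-0.1) + 0
 = -3.01

-3.01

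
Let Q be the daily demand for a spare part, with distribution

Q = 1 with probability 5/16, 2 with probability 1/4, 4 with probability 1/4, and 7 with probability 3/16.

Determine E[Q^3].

E[Q^3] = Σ q^3·P(Q=q)
 = 1·5/16 + 8·1/4 + 64·1/4 + 343·3/16
 = 5/16 + 2 + 16 + 1029/16
 = 661/8

82.625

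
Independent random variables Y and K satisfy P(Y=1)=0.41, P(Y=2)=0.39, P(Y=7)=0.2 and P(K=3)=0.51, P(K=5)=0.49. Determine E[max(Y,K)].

E[max(Y,K)] = Σ_y Σ_k max(y,k) · P(Y=y)P(K=k)
 = 3·0.2091 + 5·0.2009 + 3·0.1989 + 5·0.1911 + 7·0.102 + 7·0.098
 = 0.6273 + 1.0045 + 0.5967 + 0.9555 + 0.714 + 0.686
 = 4.584

4.584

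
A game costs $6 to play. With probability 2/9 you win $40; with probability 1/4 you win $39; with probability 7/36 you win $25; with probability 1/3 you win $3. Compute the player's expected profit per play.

18.5

E[payout] = 40·2/9 + 39·1/4 + 25·7/36 + 3·1/3
 = 80/9 + 39/4 + 175/36 + 1
 = 49/2
Net = 49/2 - 6 = 37/2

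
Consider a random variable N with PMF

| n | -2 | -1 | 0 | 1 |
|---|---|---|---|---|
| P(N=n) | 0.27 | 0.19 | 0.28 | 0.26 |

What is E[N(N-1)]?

2

E[N(N-1)] = Σ n(n-1)·P(N=n)
 = 6·0.27 + 2·0.19 + 0·0.28 + 0·0.26
 = 1.62 + 0.38 + 0 + 0
 = 2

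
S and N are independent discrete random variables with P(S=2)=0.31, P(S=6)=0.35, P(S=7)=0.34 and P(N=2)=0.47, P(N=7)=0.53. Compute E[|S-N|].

E[|S-N|] = Σ_s Σ_n |s-n| · P(S=s)P(N=n)
 = 0·0.1457 + 5·0.1643 + 4·0.1645 + 1·0.1855 + 5·0.1598 + 0·0.1802
 = 0 + 0.8215 + 0.658 + 0.1855 + 0.799 + 0
 = 2.464

2.464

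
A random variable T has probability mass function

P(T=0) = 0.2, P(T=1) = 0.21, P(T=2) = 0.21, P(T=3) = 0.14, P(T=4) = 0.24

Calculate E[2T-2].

E[2T-2] = Σ (2t-2)·P(T=t)
 = (-2)·0.2 + 0·0.21 + 2·0.21 + 4·0.14 + 6·0.24
 = (-0.4) + 0 + 0.42 + 0.56 + 1.44
 = 2.02

2.02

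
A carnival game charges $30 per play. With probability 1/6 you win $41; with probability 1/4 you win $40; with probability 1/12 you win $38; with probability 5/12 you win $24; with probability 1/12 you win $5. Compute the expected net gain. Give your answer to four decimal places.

E[payout] = 41·1/6 + 40·1/4 + 38·1/12 + 24·5/12 + 5·1/12
 = 41/6 + 10 + 19/6 + 10 + 5/12
 = 365/12
Net = 365/12 - 30 = 5/12

0.4167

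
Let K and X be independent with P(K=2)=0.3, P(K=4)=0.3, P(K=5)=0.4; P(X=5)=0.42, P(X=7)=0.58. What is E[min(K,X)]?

E[min(K,X)] = Σ_k Σ_x min(k,x) · P(K=k)P(X=x)
 = 2·0.126 + 2·0.174 + 4·0.126 + 4·0.174 + 5·0.168 + 5·0.232
 = 0.252 + 0.348 + 0.504 + 0.696 + 0.84 + 1.16
 = 3.8

3.8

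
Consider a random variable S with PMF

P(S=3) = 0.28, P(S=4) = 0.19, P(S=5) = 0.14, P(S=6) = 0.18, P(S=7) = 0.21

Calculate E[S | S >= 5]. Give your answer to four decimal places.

6.1321

P(S >= 5) = 0.14 + 0.18 + 0.21 = 0.53.
E[S | S >= 5] = [5·0.14 + 6·0.18 + 7·0.21] / 0.53
 = 3.25 / 0.53
 = 325/53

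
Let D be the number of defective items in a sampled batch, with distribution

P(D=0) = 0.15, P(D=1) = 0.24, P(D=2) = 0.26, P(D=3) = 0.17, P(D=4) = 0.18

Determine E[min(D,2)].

E[min(D,2)] = Σ min(d,2)·P(D=d)
 = 0·0.15 + 1·0.24 + 2·0.26 + 2·0.17 + 2·0.18
 = 0 + 0.24 + 0.52 + 0.34 + 0.36
 = 1.46

1.46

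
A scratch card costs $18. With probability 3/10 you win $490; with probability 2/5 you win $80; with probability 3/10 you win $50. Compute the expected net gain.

176

E[payout] = 490·3/10 + 80·2/5 + 50·3/10
 = 147 + 32 + 15
 = 194
Net = 194 - 18 = 176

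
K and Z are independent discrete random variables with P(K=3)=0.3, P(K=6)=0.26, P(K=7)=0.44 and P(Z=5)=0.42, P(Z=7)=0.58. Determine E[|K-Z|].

E[|K-Z|] = Σ_k Σ_z |k-z| · P(K=k)P(Z=z)
 = 2·0.126 + 4·0.174 + 1·0.1092 + 1·0.1508 + 2·0.1848 + 0·0.2552
 = 0.252 + 0.696 + 0.1092 + 0.1508 + 0.3696 + 0
 = 1.5776

1.5776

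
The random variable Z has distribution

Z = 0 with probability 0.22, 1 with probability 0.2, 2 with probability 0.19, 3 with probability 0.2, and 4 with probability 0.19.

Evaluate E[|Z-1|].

E[|Z-1|] = Σ |z-1|·P(Z=z)
 = 1·0.22 + 0·0.2 + 1·0.19 + 2·0.2 + 3·0.19
 = 0.22 + 0 + 0.19 + 0.4 + 0.57
 = 1.38

1.38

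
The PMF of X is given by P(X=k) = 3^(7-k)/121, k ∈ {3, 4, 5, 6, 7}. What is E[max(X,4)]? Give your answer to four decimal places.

E[max(X,4)] = Σ max(x,4)·P(X=x)
 = 4·81/121 + 4·27/121 + 5·9/121 + 6·3/121 + 7·1/121
 = 324/121 + 108/121 + 45/121 + 18/121 + 7/121
 = 502/121

4.1488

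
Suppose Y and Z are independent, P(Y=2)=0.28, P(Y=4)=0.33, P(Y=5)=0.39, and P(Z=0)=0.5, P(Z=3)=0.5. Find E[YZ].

E[YZ] = Σ_y Σ_z yz · P(Y=y)P(Z=z)
 = 0·0.14 + 6·0.14 + 0·0.165 + 12·0.165 + 0·0.195 + 15·0.195
 = 0 + 0.84 + 0 + 1.98 + 0 + 2.925
 = 5.745

5.745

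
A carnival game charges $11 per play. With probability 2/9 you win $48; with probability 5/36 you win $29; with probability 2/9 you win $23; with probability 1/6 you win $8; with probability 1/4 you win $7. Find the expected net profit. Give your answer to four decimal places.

11.8889

E[payout] = 48·2/9 + 29·5/36 + 23·2/9 + 8·1/6 + 7·1/4
 = 32/3 + 145/36 + 46/9 + 4/3 + 7/4
 = 206/9
Net = 206/9 - 11 = 107/9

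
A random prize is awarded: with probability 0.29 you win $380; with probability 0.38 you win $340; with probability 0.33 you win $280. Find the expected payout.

E[payout] = 380·0.29 + 340·0.38 + 280·0.33
 = 110.2 + 129.2 + 92.4
 = 331.8

331.8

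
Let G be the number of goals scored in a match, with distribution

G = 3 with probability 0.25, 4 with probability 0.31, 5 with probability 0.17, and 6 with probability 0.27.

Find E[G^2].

E[G^2] = Σ g^2·P(G=g)
 = 9·0.25 + 16·0.31 + 25·0.17 + 36·0.27
 = 2.25 + 4.96 + 4.25 + 9.72
 = 21.18

21.18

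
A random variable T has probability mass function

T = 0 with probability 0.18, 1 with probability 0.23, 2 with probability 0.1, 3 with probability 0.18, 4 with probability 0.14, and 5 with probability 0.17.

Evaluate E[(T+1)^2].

E[(T+1)^2] = Σ (t+1)^2·P(T=t)
 = 1·0.18 + 4·0.23 + 9·0.1 + 16·0.18 + 25·0.14 + 36·0.17
 = 0.18 + 0.92 + 0.9 + 2.88 + 3.5 + 6.12
 = 14.5

14.5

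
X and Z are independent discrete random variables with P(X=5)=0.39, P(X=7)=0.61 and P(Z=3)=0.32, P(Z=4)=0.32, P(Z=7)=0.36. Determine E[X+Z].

E[X+Z] = Σ_x Σ_z (x+z) · P(X=x)P(Z=z)
 = 8·0.1248 + 9·0.1248 + 12·0.1404 + 10·0.1952 + 11·0.1952 + 14·0.2196
 = 0.9984 + 1.1232 + 1.6848 + 1.952 + 2.1472 + 3.0744
 = 10.98

10.98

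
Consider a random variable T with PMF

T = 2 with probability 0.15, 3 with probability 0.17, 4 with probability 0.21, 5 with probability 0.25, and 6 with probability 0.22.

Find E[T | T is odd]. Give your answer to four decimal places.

4.1905

P(T is odd) = 0.17 + 0.25 = 0.42.
E[T | T is odd] = [3·0.17 + 5·0.25] / 0.42
 = 1.76 / 0.42
 = 88/21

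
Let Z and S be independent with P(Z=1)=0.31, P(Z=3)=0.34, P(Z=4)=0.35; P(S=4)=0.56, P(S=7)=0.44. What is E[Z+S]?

8.05

E[Z+S] = Σ_z Σ_s (z+s) · P(Z=z)P(S=s)
 = 5·0.1736 + 8·0.1364 + 7·0.1904 + 10·0.1496 + 8·0.196 + 11·0.154
 = 0.868 + 1.0912 + 1.3328 + 1.496 + 1.568 + 1.694
 = 8.05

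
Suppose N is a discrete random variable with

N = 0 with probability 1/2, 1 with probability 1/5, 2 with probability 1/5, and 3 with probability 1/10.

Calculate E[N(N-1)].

1

E[N(N-1)] = Σ n(n-1)·P(N=n)
 = 0·1/2 + 0·1/5 + 2·1/5 + 6·1/10
 = 0 + 0 + 2/5 + 3/5
 = 1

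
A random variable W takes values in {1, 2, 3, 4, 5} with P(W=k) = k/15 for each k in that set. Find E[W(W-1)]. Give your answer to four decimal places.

E[W(W-1)] = Σ w(w-1)·P(W=w)
 = 0·1/15 + 2·2/15 + 6·1/5 + 12·4/15 + 20·1/3
 = 0 + 4/15 + 6/5 + 16/5 + 20/3
 = 34/3

11.3333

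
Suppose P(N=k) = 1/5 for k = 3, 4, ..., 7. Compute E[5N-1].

E[5N-1] = Σ (5n-1)·P(N=n)
 = 14·1/5 + 19·1/5 + 24·1/5 + 29·1/5 + 34·1/5
 = 14/5 + 19/5 + 24/5 + 29/5 + 34/5
 = 24

24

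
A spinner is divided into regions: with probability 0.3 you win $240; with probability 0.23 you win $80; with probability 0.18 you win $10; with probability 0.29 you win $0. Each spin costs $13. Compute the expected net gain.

E[payout] = 240·0.3 + 80·0.23 + 10·0.18 + 0·0.29
 = 72 + 18.4 + 1.8 + 0
 = 92.2
Net = 92.2 - 13 = 79.2

79.2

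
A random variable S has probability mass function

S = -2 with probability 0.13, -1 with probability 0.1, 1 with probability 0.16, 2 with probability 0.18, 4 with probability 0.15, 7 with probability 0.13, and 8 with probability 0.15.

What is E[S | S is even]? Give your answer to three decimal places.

P(S is even) = 0.13 + 0.18 + 0.15 + 0.15 = 0.61.
E[S | S is even] = [(-2)·0.13 + 2·0.18 + 4·0.15 + 8·0.15] / 0.61
 = 1.9 / 0.61
 = 190/61

3.115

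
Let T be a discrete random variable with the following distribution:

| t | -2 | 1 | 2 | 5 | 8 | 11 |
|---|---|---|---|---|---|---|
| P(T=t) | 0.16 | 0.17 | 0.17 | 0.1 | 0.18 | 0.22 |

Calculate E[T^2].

E[T^2] = Σ t^2·P(T=t)
 = 4·0.16 + 1·0.17 + 4·0.17 + 25·0.1 + 64·0.18 + 121·0.22
 = 0.64 + 0.17 + 0.68 + 2.5 + 11.52 + 26.62
 = 42.13

42.13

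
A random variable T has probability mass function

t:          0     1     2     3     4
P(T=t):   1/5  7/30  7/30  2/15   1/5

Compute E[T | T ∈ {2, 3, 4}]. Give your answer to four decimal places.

P(T ∈ {2, 3, 4}) = 7/30 + 2/15 + 1/5 = 17/30.
E[T | T ∈ {2, 3, 4}] = [2·7/30 + 3·2/15 + 4·1/5] / (17/30)
 = 5/3 / (17/30)
 = 50/17

2.9412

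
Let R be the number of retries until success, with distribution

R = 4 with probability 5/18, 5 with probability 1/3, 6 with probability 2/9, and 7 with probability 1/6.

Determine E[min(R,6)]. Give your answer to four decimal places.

E[min(R,6)] = Σ min(r,6)·P(R=r)
 = 4·5/18 + 5·1/3 + 6·2/9 + 6·1/6
 = 10/9 + 5/3 + 4/3 + 1
 = 46/9

5.1111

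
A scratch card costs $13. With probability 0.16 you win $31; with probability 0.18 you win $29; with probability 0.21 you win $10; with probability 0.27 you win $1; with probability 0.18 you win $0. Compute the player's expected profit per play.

-0.45

E[payout] = 31·0.16 + 29·0.18 + 10·0.21 + 1·0.27 + 0·0.18
 = 4.96 + 5.22 + 2.1 + 0.27 + 0
 = 12.55
Net = 12.55 - 13 = -0.45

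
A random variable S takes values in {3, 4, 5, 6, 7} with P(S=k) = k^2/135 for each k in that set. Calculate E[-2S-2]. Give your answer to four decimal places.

-13.4815

E[-2S-2] = Σ (-2s-2)·P(S=s)
 = (-8)·1/15 + (-10)·16/135 + (-12)·5/27 + (-14)·4/15 + (-16)·49/135
 = (-8/15) + (-32/27) + (-20/9) + (-56/15) + (-784/135)
 = -364/27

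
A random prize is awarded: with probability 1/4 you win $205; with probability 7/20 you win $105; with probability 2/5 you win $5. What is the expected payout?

E[payout] = 205·1/4 + 105·7/20 + 5·2/5
 = 205/4 + 147/4 + 2
 = 90

90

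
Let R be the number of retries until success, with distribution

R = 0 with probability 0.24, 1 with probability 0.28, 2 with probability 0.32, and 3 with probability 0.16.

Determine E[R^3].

E[R^3] = Σ r^3·P(R=r)
 = 0·0.24 + 1·0.28 + 8·0.32 + 27·0.16
 = 0 + 0.28 + 2.56 + 4.32
 = 7.16

7.16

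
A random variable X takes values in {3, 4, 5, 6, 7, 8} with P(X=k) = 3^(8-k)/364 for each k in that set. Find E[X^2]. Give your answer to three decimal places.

E[X^2] = Σ x^2·P(X=x)
 = 9·243/364 + 16·81/364 + 25·27/364 + 36·9/364 + 49·3/364 + 64·1/364
 = 2187/364 + 324/91 + 675/364 + 81/91 + 21/52 + 16/91
 = 361/28

12.893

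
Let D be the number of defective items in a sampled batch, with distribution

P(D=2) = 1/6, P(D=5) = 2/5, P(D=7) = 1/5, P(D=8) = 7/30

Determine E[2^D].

98.8

E[2^D] = Σ 2^d·P(D=d)
 = 4·1/6 + 32·2/5 + 128·1/5 + 256·7/30
 = 2/3 + 64/5 + 128/5 + 896/15
 = 494/5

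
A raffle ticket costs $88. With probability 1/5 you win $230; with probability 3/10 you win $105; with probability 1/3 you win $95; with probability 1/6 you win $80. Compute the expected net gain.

E[payout] = 230·1/5 + 105·3/10 + 95·1/3 + 80·1/6
 = 46 + 63/2 + 95/3 + 40/3
 = 245/2
Net = 245/2 - 88 = 69/2

34.5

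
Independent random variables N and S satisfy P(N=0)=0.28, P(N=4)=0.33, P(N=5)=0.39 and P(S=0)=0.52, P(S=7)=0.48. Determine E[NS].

10.9872

E[NS] = Σ_n Σ_s ns · P(N=n)P(S=s)
 = 0·0.1456 + 0·0.1344 + 0·0.1716 + 28·0.1584 + 0·0.2028 + 35·0.1872
 = 0 + 0 + 0 + 4.4352 + 0 + 6.552
 = 10.9872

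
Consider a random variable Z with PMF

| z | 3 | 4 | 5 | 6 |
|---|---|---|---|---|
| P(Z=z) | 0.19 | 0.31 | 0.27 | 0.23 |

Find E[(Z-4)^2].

1.38

E[(Z-4)^2] = Σ (z-4)^2·P(Z=z)
 = 1·0.19 + 0·0.31 + 1·0.27 + 4·0.23
 = 0.19 + 0 + 0.27 + 0.92
 = 1.38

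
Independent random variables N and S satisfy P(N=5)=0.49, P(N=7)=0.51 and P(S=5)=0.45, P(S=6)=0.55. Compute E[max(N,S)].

E[max(N,S)] = Σ_n Σ_s max(n,s) · P(N=n)P(S=s)
 = 5·0.2205 + 6·0.2695 + 7·0.2295 + 7·0.2805
 = 1.1025 + 1.617 + 1.6065 + 1.9635
 = 6.2895

6.2895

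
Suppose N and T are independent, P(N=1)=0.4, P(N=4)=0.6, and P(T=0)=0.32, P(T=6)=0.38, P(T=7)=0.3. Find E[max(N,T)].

E[max(N,T)] = Σ_n Σ_t max(n,t) · P(N=n)P(T=t)
 = 1·0.128 + 6·0.152 + 7·0.12 + 4·0.192 + 6·0.228 + 7·0.18
 = 0.128 + 0.912 + 0.84 + 0.768 + 1.368 + 1.26
 = 5.276

5.276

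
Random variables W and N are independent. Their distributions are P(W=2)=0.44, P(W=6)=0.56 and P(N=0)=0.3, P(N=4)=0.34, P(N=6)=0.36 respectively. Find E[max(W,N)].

E[max(W,N)] = Σ_w Σ_n max(w,n) · P(W=w)P(N=n)
 = 2·0.132 + 4·0.1496 + 6·0.1584 + 6·0.168 + 6·0.1904 + 6·0.2016
 = 0.264 + 0.5984 + 0.9504 + 1.008 + 1.1424 + 1.2096
 = 5.1728

5.1728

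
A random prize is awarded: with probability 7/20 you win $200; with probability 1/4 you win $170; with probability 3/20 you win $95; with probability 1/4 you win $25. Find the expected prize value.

E[payout] = 200·7/20 + 170·1/4 + 95·3/20 + 25·1/4
 = 70 + 85/2 + 57/4 + 25/4
 = 133

133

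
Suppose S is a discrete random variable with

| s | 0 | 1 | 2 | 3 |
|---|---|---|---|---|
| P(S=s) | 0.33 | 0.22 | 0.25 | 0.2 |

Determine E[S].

E[S] = Σ s·P(S=s)
 = 0·0.33 + 1·0.22 + 2·0.25 + 3·0.2
 = 0 + 0.22 + 0.5 + 0.6
 = 1.32

1.32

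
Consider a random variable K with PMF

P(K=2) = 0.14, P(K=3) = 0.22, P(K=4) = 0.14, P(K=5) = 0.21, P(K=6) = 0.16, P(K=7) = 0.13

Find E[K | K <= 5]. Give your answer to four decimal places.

3.5915

P(K <= 5) = 0.14 + 0.22 + 0.14 + 0.21 = 0.71.
E[K | K <= 5] = [2·0.14 + 3·0.22 + 4·0.14 + 5·0.21] / 0.71
 = 2.55 / 0.71
 = 255/71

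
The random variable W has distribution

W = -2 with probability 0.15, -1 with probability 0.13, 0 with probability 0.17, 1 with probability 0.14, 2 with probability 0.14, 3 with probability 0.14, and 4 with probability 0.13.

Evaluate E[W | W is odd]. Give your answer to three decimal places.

1.049

P(W is odd) = 0.13 + 0.14 + 0.14 = 0.41.
E[W | W is odd] = [(-1)·0.13 + 1·0.14 + 3·0.14] / 0.41
 = 0.43 / 0.41
 = 43/41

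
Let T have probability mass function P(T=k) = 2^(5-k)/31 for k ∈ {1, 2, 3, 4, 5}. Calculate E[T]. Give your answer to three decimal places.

1.839

E[T] = Σ t·P(T=t)
 = 1·16/31 + 2·8/31 + 3·4/31 + 4·2/31 + 5·1/31
 = 16/31 + 16/31 + 12/31 + 8/31 + 5/31
 = 57/31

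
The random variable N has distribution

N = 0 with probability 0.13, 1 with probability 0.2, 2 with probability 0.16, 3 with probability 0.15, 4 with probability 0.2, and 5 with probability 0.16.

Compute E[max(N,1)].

2.7

E[max(N,1)] = Σ max(n,1)·P(N=n)
 = 1·0.13 + 1·0.2 + 2·0.16 + 3·0.15 + 4·0.2 + 5·0.16
 = 0.13 + 0.2 + 0.32 + 0.45 + 0.8 + 0.8
 = 2.7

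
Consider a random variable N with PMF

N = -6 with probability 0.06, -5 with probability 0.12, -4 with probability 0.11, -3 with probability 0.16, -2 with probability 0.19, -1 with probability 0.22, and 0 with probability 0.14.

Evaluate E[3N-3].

-10.44

E[3N-3] = Σ (3n-3)·P(N=n)
 = (-21)·0.06 + (-18)·0.12 + (-15)·0.11 + (-12)·0.16 + (-9)·0.19 + (-6)·0.22 + (-3)·0.14
 = (-1.26) + (-2.16) + (-1.65) + (-1.92) + (-1.71) + (-1.32) + (-0.42)
 = -10.44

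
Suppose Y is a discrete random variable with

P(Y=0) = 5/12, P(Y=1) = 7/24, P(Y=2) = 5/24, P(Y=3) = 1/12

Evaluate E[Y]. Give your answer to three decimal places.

E[Y] = Σ y·P(Y=y)
 = 0·5/12 + 1·7/24 + 2·5/24 + 3·1/12
 = 0 + 7/24 + 5/12 + 1/4
 = 23/24

0.958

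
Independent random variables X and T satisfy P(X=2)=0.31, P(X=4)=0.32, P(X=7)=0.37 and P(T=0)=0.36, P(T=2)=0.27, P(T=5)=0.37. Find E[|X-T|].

3.025

E[|X-T|] = Σ_x Σ_t |x-t| · P(X=x)P(T=t)
 = 2·0.1116 + 0·0.0837 + 3·0.1147 + 4·0.1152 + 2·0.0864 + 1·0.1184 + 7·0.1332 + 5·0.0999 + 2·0.1369
 = 0.2232 + 0 + 0.3441 + 0.4608 + 0.1728 + 0.1184 + 0.9324 + 0.4995 + 0.2738
 = 3.025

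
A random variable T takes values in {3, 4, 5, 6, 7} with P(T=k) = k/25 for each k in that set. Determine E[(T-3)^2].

E[(T-3)^2] = Σ (t-3)^2·P(T=t)
 = 0·3/25 + 1·4/25 + 4·1/5 + 9·6/25 + 16·7/25
 = 0 + 4/25 + 4/5 + 54/25 + 112/25
 = 38/5

7.6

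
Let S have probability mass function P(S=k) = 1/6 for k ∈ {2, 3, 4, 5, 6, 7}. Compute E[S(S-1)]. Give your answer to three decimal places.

18.667

E[S(S-1)] = Σ s(s-1)·P(S=s)
 = 2·1/6 + 6·1/6 + 12·1/6 + 20·1/6 + 30·1/6 + 42·1/6
 = 1/3 + 1 + 2 + 10/3 + 5 + 7
 = 56/3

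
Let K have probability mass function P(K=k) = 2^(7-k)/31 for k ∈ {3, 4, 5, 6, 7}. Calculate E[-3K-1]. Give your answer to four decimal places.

E[-3K-1] = Σ (-3k-1)·P(K=k)
 = (-10)·16/31 + (-13)·8/31 + (-16)·4/31 + (-19)·2/31 + (-22)·1/31
 = (-160/31) + (-104/31) + (-64/31) + (-38/31) + (-22/31)
 = -388/31

-12.5161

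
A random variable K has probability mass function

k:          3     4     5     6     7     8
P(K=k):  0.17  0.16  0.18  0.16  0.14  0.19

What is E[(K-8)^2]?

E[(K-8)^2] = Σ (k-8)^2·P(K=k)
 = 25·0.17 + 16·0.16 + 9·0.18 + 4·0.16 + 1·0.14 + 0·0.19
 = 4.25 + 2.56 + 1.62 + 0.64 + 0.14 + 0
 = 9.21

9.21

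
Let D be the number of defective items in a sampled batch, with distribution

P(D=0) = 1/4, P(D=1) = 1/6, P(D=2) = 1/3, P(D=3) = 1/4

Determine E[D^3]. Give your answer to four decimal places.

9.5833

E[D^3] = Σ d^3·P(D=d)
 = 0·1/4 + 1·1/6 + 8·1/3 + 27·1/4
 = 0 + 1/6 + 8/3 + 27/4
 = 115/12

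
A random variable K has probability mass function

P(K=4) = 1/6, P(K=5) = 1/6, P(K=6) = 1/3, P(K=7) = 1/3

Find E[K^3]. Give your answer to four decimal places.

E[K^3] = Σ k^3·P(K=k)
 = 64·1/6 + 125·1/6 + 216·1/3 + 343·1/3
 = 32/3 + 125/6 + 72 + 343/3
 = 1307/6

217.8333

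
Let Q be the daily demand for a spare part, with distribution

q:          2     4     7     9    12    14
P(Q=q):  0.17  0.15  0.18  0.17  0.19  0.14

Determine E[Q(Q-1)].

72.5

E[Q(Q-1)] = Σ q(q-1)·P(Q=q)
 = 2·0.17 + 12·0.15 + 42·0.18 + 72·0.17 + 132·0.19 + 182·0.14
 = 0.34 + 1.8 + 7.56 + 12.24 + 25.08 + 25.48
 = 72.5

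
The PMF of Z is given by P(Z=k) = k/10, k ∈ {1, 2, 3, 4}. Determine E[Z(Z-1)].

7

E[Z(Z-1)] = Σ z(z-1)·P(Z=z)
 = 0·1/10 + 2·1/5 + 6·3/10 + 12·2/5
 = 0 + 2/5 + 9/5 + 24/5
 = 7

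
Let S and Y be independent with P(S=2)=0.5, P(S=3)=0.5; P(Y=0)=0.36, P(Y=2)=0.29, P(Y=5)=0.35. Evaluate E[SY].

5.825

E[SY] = Σ_s Σ_y sy · P(S=s)P(Y=y)
 = 0·0.18 + 4·0.145 + 10·0.175 + 0·0.18 + 6·0.145 + 15·0.175
 = 0 + 0.58 + 1.75 + 0 + 0.87 + 2.625
 = 5.825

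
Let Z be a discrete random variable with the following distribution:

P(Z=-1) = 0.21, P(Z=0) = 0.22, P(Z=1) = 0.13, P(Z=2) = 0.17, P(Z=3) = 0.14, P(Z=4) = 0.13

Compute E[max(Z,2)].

2.4

E[max(Z,2)] = Σ max(z,2)·P(Z=z)
 = 2·0.21 + 2·0.22 + 2·0.13 + 2·0.17 + 3·0.14 + 4·0.13
 = 0.42 + 0.44 + 0.26 + 0.34 + 0.42 + 0.52
 = 2.4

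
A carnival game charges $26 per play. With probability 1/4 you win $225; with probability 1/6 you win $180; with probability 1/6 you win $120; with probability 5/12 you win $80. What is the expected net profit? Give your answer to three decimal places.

113.583

E[payout] = 225·1/4 + 180·1/6 + 120·1/6 + 80·5/12
 = 225/4 + 30 + 20 + 100/3
 = 1675/12
Net = 1675/12 - 26 = 1363/12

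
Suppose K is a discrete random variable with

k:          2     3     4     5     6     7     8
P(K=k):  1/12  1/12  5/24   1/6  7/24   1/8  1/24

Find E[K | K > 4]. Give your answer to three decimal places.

6.067

P(K > 4) = 1/6 + 7/24 + 1/8 + 1/24 = 5/8.
E[K | K > 4] = [5·1/6 + 6·7/24 + 7·1/8 + 8·1/24] / (5/8)
 = 91/24 / (5/8)
 = 91/15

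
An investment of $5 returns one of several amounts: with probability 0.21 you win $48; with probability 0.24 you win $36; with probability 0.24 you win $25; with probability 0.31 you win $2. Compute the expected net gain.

E[payout] = 48·0.21 + 36·0.24 + 25·0.24 + 2·0.31
 = 10.08 + 8.64 + 6 + 0.62
 = 25.34
Net = 25.34 - 5 = 20.34

20.34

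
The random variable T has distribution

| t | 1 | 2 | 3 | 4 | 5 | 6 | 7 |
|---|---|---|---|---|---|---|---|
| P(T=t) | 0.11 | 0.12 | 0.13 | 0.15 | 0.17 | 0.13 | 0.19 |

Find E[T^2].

22.4

E[T^2] = Σ t^2·P(T=t)
 = 1·0.11 + 4·0.12 + 9·0.13 + 16·0.15 + 25·0.17 + 36·0.13 + 49·0.19
 = 0.11 + 0.48 + 1.17 + 2.4 + 4.25 + 4.68 + 9.31
 = 22.4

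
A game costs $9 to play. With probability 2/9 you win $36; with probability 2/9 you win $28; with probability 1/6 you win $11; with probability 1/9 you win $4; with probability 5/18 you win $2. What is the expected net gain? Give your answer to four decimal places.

8.0556

E[payout] = 36·2/9 + 28·2/9 + 11·1/6 + 4·1/9 + 2·5/18
 = 8 + 56/9 + 11/6 + 4/9 + 5/9
 = 307/18
Net = 307/18 - 9 = 145/18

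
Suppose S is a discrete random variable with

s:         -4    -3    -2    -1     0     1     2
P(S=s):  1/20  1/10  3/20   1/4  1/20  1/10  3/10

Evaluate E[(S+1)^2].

4.15

E[(S+1)^2] = Σ (s+1)^2·P(S=s)
 = 9·1/20 + 4·1/10 + 1·3/20 + 0·1/4 + 1·1/20 + 4·1/10 + 9·3/10
 = 9/20 + 2/5 + 3/20 + 0 + 1/20 + 2/5 + 27/10
 = 83/20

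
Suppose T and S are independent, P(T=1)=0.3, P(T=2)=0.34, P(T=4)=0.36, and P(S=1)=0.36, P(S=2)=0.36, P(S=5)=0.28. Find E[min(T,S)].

1.6496

E[min(T,S)] = Σ_t Σ_s min(t,s) · P(T=t)P(S=s)
 = 1·0.108 + 1·0.108 + 1·0.084 + 1·0.1224 + 2·0.1224 + 2·0.0952 + 1·0.1296 + 2·0.1296 + 4·0.1008
 = 0.108 + 0.108 + 0.084 + 0.1224 + 0.2448 + 0.1904 + 0.1296 + 0.2592 + 0.4032
 = 1.6496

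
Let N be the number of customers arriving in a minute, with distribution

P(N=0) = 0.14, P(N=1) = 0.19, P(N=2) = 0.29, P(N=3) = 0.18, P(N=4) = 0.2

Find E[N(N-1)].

4.06

E[N(N-1)] = Σ n(n-1)·P(N=n)
 = 0·0.14 + 0·0.19 + 2·0.29 + 6·0.18 + 12·0.2
 = 0 + 0 + 0.58 + 1.08 + 2.4
 = 4.06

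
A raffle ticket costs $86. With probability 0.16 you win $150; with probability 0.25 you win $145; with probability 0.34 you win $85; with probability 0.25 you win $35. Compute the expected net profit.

11.9

E[payout] = 150·0.16 + 145·0.25 + 85·0.34 + 35·0.25
 = 24 + 36.25 + 28.9 + 8.75
 = 97.9
Net = 97.9 - 86 = 11.9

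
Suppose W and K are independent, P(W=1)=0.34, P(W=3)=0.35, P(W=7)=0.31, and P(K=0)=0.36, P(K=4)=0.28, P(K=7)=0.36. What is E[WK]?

E[WK] = Σ_w Σ_k wk · P(W=w)P(K=k)
 = 0·0.1224 + 4·0.0952 + 7·0.1224 + 0·0.126 + 12·0.098 + 21·0.126 + 0·0.1116 + 28·0.0868 + 49·0.1116
 = 0 + 0.3808 + 0.8568 + 0 + 1.176 + 2.646 + 0 + 2.4304 + 5.4684
 = 12.9584

12.9584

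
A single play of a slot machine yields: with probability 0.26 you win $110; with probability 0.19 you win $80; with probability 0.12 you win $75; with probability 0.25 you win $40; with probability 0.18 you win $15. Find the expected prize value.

65.5

E[payout] = 110·0.26 + 80·0.19 + 75·0.12 + 40·0.25 + 15·0.18
 = 28.6 + 15.2 + 9 + 10 + 2.7
 = 65.5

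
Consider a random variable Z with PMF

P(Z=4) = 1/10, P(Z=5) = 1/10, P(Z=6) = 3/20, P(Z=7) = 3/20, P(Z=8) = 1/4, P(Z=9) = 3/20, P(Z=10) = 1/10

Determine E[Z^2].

E[Z^2] = Σ z^2·P(Z=z)
 = 16·1/10 + 25·1/10 + 36·3/20 + 49·3/20 + 64·1/4 + 81·3/20 + 100·1/10
 = 8/5 + 5/2 + 27/5 + 147/20 + 16 + 243/20 + 10
 = 55

55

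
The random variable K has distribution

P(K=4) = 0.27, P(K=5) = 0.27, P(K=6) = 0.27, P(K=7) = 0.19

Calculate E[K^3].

174.52

E[K^3] = Σ k^3·P(K=k)
 = 64·0.27 + 125·0.27 + 216·0.27 + 343·0.19
 = 17.28 + 33.75 + 58.32 + 65.17
 = 174.52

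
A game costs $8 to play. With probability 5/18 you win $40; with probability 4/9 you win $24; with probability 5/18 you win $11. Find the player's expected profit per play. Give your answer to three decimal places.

16.833

E[payout] = 40·5/18 + 24·4/9 + 11·5/18
 = 100/9 + 32/3 + 55/18
 = 149/6
Net = 149/6 - 8 = 101/6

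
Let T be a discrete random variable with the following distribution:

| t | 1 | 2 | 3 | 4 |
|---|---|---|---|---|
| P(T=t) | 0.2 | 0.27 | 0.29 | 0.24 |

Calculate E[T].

2.57

E[T] = Σ t·P(T=t)
 = 1·0.2 + 2·0.27 + 3·0.29 + 4·0.24
 = 0.2 + 0.54 + 0.87 + 0.96
 = 2.57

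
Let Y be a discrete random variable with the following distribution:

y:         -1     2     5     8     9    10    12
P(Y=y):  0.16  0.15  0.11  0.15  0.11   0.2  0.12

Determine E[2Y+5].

17.64

E[2Y+5] = Σ (2y+5)·P(Y=y)
 = 3·0.16 + 9·0.15 + 15·0.11 + 21·0.15 + 23·0.11 + 25·0.2 + 29·0.12
 = 0.48 + 1.35 + 1.65 + 3.15 + 2.53 + 5 + 3.48
 = 17.64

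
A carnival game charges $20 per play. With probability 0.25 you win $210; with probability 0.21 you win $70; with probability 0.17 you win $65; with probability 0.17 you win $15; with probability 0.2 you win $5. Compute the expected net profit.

E[payout] = 210·0.25 + 70·0.21 + 65·0.17 + 15·0.17 + 5·0.2
 = 52.5 + 14.7 + 11.05 + 2.55 + 1
 = 81.8
Net = 81.8 - 20 = 61.8

61.8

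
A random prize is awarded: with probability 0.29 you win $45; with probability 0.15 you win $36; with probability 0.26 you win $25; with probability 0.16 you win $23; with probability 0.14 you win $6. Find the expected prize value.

E[payout] = 45·0.29 + 36·0.15 + 25·0.26 + 23·0.16 + 6·0.14
 = 13.05 + 5.4 + 6.5 + 3.68 + 0.84
 = 29.47

29.47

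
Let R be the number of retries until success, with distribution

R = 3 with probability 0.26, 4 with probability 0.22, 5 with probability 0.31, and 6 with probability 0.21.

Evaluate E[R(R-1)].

16.7

E[R(R-1)] = Σ r(r-1)·P(R=r)
 = 6·0.26 + 12·0.22 + 20·0.31 + 30·0.21
 = 1.56 + 2.64 + 6.2 + 6.3
 = 16.7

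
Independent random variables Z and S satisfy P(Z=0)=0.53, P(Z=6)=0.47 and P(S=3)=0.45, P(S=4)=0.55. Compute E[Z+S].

6.37

E[Z+S] = Σ_z Σ_s (z+s) · P(Z=z)P(S=s)
 = 3·0.2385 + 4·0.2915 + 9·0.2115 + 10·0.2585
 = 0.7155 + 1.166 + 1.9035 + 2.585
 = 6.37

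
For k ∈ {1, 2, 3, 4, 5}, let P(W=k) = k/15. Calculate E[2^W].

17.2

E[2^W] = Σ 2^w·P(W=w)
 = 2·1/15 + 4·2/15 + 8·1/5 + 16·4/15 + 32·1/3
 = 2/15 + 8/15 + 8/5 + 64/15 + 32/3
 = 86/5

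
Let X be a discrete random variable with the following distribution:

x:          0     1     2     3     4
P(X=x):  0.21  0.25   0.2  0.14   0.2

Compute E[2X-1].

E[2X-1] = Σ (2x-1)·P(X=x)
 = (-1)·0.21 + 1·0.25 + 3·0.2 + 5·0.14 + 7·0.2
 = (-0.21) + 0.25 + 0.6 + 0.7 + 1.4
 = 2.74

2.74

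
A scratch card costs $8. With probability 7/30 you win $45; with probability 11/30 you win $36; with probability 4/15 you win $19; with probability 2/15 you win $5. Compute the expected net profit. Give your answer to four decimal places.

E[payout] = 45·7/30 + 36·11/30 + 19·4/15 + 5·2/15
 = 21/2 + 66/5 + 76/15 + 2/3
 = 883/30
Net = 883/30 - 8 = 643/30

21.4333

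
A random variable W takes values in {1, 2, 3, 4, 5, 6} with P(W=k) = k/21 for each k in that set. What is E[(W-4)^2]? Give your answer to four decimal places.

2.3333

E[(W-4)^2] = Σ (w-4)^2·P(W=w)
 = 9·1/21 + 4·2/21 + 1·1/7 + 0·4/21 + 1·5/21 + 4·2/7
 = 3/7 + 8/21 + 1/7 + 0 + 5/21 + 8/7
 = 7/3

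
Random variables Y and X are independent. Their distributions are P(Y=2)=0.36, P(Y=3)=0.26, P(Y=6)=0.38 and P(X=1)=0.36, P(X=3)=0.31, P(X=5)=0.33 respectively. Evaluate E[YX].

11.1132

E[YX] = Σ_y Σ_x yx · P(Y=y)P(X=x)
 = 2·0.1296 + 6·0.1116 + 10·0.1188 + 3·0.0936 + 9·0.0806 + 15·0.0858 + 6·0.1368 + 18·0.1178 + 30·0.1254
 = 0.2592 + 0.6696 + 1.188 + 0.2808 + 0.7254 + 1.287 + 0.8208 + 2.1204 + 3.762
 = 11.1132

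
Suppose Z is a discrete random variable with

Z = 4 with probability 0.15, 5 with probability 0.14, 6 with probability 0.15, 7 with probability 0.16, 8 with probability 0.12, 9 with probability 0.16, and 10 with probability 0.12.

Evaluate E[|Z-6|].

1.8

E[|Z-6|] = Σ |z-6|·P(Z=z)
 = 2·0.15 + 1·0.14 + 0·0.15 + 1·0.16 + 2·0.12 + 3·0.16 + 4·0.12
 = 0.3 + 0.14 + 0 + 0.16 + 0.24 + 0.48 + 0.48
 = 1.8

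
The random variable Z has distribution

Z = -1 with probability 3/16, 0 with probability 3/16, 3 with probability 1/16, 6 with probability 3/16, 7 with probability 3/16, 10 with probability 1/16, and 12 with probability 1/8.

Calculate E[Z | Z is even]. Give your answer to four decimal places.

5.7778

P(Z is even) = 3/16 + 3/16 + 1/16 + 1/8 = 9/16.
E[Z | Z is even] = [0·3/16 + 6·3/16 + 10·1/16 + 12·1/8] / (9/16)
 = 13/4 / (9/16)
 = 52/9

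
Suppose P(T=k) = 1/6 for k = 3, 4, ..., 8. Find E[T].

E[T] = Σ t·P(T=t)
 = 3·1/6 + 4·1/6 + 5·1/6 + 6·1/6 + 7·1/6 + 8·1/6
 = 1/2 + 2/3 + 5/6 + 1 + 7/6 + 4/3
 = 11/2

5.5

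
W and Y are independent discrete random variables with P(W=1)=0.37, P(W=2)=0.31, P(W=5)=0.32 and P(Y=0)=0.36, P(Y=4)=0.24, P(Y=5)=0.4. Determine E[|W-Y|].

2.3884

E[|W-Y|] = Σ_w Σ_y |w-y| · P(W=w)P(Y=y)
 = 1·0.1332 + 3·0.0888 + 4·0.148 + 2·0.1116 + 2·0.0744 + 3·0.124 + 5·0.1152 + 1·0.0768 + 0·0.128
 = 0.1332 + 0.2664 + 0.592 + 0.2232 + 0.1488 + 0.372 + 0.576 + 0.0768 + 0
 = 2.3884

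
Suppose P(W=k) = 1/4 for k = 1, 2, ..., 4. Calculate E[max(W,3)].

3.25

E[max(W,3)] = Σ max(w,3)·P(W=w)
 = 3·1/4 + 3·1/4 + 3·1/4 + 4·1/4
 = 3/4 + 3/4 + 3/4 + 1
 = 13/4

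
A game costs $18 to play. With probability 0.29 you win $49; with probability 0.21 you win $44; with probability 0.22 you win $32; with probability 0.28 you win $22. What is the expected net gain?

18.65

E[payout] = 49·0.29 + 44·0.21 + 32·0.22 + 22·0.28
 = 14.21 + 9.24 + 7.04 + 6.16
 = 36.65
Net = 36.65 - 18 = 18.65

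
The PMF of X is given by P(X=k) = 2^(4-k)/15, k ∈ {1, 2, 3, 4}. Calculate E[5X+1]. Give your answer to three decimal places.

E[5X+1] = Σ (5x+1)·P(X=x)
 = 6·8/15 + 11·4/15 + 16·2/15 + 21·1/15
 = 16/5 + 44/15 + 32/15 + 7/5
 = 29/3

9.667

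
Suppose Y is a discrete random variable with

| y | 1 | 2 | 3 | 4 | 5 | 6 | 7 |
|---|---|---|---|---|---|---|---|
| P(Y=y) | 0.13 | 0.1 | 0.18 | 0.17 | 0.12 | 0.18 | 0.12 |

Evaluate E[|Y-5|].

E[|Y-5|] = Σ |y-5|·P(Y=y)
 = 4·0.13 + 3·0.1 + 2·0.18 + 1·0.17 + 0·0.12 + 1·0.18 + 2·0.12
 = 0.52 + 0.3 + 0.36 + 0.17 + 0 + 0.18 + 0.24
 = 1.77

1.77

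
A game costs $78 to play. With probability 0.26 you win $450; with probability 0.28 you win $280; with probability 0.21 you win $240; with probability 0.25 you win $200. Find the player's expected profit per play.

E[payout] = 450·0.26 + 280·0.28 + 240·0.21 + 200·0.25
 = 117 + 78.4 + 50.4 + 50
 = 295.8
Net = 295.8 - 78 = 217.8

217.8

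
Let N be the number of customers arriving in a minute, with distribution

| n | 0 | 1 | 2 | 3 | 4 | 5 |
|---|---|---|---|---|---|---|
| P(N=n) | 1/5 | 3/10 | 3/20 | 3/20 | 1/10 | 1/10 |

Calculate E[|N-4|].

2.25

E[|N-4|] = Σ |n-4|·P(N=n)
 = 4·1/5 + 3·3/10 + 2·3/20 + 1·3/20 + 0·1/10 + 1·1/10
 = 4/5 + 9/10 + 3/10 + 3/20 + 0 + 1/10
 = 9/4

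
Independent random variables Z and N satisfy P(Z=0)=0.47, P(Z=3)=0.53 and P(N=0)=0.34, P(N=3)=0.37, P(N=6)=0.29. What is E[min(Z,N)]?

1.0494

E[min(Z,N)] = Σ_z Σ_n min(z,n) · P(Z=z)P(N=n)
 = 0·0.1598 + 0·0.1739 + 0·0.1363 + 0·0.1802 + 3·0.1961 + 3·0.1537
 = 0 + 0 + 0 + 0 + 0.5883 + 0.4611
 = 1.0494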